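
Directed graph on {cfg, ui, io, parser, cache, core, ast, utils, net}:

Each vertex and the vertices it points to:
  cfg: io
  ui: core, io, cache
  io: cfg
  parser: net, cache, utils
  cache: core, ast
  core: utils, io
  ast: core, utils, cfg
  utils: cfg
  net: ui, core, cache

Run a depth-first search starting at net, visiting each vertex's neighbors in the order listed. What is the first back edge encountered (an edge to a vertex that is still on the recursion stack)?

DFS from net (visiting each vertex's neighbors in the order listed); mark gray on enter, black on exit:
net gray
  ui gray
    core gray
      utils gray
        cfg gray
          io gray
            io→cfg: cfg is gray → back edge
First back edge: io → cfg.

io->cfg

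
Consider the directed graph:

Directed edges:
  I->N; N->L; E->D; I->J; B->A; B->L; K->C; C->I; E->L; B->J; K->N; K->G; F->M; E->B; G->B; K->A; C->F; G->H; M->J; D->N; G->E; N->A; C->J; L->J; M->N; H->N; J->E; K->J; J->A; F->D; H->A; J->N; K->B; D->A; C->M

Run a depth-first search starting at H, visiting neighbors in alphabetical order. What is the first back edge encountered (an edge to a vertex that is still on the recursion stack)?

DFS from H (visiting neighbors in alphabetical order); mark gray on enter, black on exit:
H gray
  A gray
  A black
  N gray
    N→A: A black — skip
    L gray
      J gray
        J→A: A black — skip
        E gray
          B gray
            B→A: A black — skip
            B→J: J is gray → back edge
First back edge: B → J.

B->J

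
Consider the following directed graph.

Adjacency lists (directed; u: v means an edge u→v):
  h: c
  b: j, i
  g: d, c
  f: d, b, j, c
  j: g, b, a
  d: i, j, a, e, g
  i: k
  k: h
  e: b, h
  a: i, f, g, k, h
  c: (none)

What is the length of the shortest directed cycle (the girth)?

2

For each vertex v, BFS finds the shortest path from v back to v.
The shortest such closed walk is d → g → d, length 2.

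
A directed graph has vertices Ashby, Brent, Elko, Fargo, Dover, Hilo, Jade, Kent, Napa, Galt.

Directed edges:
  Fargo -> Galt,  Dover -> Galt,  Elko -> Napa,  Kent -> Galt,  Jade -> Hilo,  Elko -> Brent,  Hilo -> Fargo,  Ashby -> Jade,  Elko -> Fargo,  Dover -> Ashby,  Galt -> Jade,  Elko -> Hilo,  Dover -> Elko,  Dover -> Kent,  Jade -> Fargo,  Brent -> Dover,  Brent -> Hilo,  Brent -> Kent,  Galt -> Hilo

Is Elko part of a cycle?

Yes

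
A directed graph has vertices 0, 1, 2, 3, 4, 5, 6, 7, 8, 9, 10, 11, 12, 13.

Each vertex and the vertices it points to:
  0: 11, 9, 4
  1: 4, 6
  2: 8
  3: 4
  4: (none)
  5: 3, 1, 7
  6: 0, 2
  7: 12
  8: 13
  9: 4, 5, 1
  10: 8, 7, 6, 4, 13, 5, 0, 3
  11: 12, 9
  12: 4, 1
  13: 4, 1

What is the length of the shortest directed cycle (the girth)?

4

For each vertex v, BFS finds the shortest path from v back to v.
The shortest such closed walk is 6 → 0 → 9 → 1 → 6, length 4.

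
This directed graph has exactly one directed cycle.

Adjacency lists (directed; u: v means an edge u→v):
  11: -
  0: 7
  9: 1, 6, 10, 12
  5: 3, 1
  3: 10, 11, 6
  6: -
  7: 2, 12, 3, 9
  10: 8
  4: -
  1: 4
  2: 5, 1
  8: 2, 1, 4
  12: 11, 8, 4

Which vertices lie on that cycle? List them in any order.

DFS with gray/black marking from 2:
2 gray
  5 gray
    3 gray
      10 gray
        8 gray
          8→2: 2 is gray → back edge
Back edge closes the cycle 2 → 5 → 3 → 10 → 8 → 2; its vertices are {2, 3, 5, 8, 10}.

2, 3, 5, 8, 10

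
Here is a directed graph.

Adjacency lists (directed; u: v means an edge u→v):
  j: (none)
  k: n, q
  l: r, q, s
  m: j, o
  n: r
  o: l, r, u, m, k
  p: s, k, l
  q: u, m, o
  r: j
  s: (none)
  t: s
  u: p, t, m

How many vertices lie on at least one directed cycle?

7

A vertex is on a directed cycle iff it belongs to a strongly connected component of size ≥ 2 (or has a self-loop).
The vertices on cycles are {k, l, m, o, p, q, u} — 7 in total.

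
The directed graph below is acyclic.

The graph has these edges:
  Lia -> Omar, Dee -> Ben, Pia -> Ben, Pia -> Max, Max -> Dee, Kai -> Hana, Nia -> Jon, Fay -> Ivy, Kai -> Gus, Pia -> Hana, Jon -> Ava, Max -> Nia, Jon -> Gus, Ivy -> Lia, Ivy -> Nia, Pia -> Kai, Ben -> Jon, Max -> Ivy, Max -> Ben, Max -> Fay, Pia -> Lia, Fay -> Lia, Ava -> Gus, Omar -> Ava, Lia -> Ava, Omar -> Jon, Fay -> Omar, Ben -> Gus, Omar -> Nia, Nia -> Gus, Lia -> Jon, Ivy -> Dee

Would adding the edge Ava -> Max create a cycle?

Adding Ava→Max creates a cycle iff Max can already reach Ava.
Path from Max: Max → Fay → Omar → Ava.
So Max → … → Ava → Max is a cycle.

Yes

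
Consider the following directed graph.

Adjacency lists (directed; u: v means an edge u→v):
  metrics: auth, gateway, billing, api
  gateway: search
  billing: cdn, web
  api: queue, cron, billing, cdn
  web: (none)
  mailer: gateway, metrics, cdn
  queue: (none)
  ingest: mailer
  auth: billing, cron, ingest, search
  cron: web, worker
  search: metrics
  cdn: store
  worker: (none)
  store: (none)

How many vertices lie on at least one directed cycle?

A vertex is on a directed cycle iff it belongs to a strongly connected component of size ≥ 2 (or has a self-loop).
The vertices on cycles are {auth, ingest, mailer, search, gateway, metrics} — 6 in total.

6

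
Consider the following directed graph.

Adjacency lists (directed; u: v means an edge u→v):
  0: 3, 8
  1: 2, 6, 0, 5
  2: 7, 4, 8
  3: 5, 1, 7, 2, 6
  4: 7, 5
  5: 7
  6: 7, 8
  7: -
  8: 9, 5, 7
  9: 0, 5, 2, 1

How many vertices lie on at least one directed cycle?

A vertex is on a directed cycle iff it belongs to a strongly connected component of size ≥ 2 (or has a self-loop).
The vertices on cycles are {0, 1, 2, 3, 6, 8, 9} — 7 in total.

7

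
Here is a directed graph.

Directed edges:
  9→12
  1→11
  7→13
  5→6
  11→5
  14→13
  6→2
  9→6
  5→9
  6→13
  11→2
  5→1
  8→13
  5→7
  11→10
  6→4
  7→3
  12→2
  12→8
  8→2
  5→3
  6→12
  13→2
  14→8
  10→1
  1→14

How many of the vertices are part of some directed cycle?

4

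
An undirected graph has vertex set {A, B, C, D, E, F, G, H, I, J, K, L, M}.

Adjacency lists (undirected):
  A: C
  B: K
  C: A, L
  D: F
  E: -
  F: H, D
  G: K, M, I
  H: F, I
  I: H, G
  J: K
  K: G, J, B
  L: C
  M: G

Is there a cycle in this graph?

DFS, tracking each vertex's parent; an edge to a visited non-parent vertex closes a cycle.
Start from I:
visit I (parent –)
  visit H (parent I)
    visit F (parent H)
      F–H: parent, skip
      visit D (parent F)
        D–F: parent, skip
    H–I: parent, skip
  visit G (parent I)
    visit K (parent G)
      K–G: parent, skip
      visit J (parent K)
        J–K: parent, skip
      visit B (parent K)
        B–K: parent, skip
    visit M (parent G)
      M–G: parent, skip
    G–I: parent, skip
visit A (parent –)
  visit C (parent A)
    C–A: parent, skip
    visit L (parent C)
      L–C: parent, skip
visit E (parent –)
No non-parent visited neighbor found — the graph is a forest.

No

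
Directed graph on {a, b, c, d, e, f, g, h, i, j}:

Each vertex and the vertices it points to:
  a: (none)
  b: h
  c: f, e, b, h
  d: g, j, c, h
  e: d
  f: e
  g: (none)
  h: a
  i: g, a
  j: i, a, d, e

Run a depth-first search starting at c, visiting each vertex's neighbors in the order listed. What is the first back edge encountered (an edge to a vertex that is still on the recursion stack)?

DFS from c (visiting each vertex's neighbors in the order listed); mark gray on enter, black on exit:
c gray
  f gray
    e gray
      d gray
        g gray
        g black
        j gray
          i gray
            i→g: g black — skip
            a gray
            a black
          i black
          j→a: a black — skip
          j→d: d is gray → back edge
First back edge: j → d.

j→d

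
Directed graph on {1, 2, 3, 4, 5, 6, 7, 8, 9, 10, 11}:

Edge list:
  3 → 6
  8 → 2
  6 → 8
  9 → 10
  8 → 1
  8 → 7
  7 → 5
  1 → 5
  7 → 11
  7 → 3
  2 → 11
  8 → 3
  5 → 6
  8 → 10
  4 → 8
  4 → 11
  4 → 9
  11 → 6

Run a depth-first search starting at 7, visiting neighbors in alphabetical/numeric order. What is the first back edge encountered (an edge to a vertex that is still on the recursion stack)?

5->6

DFS from 7 (visiting neighbors in alphabetical/numeric order); mark gray on enter, black on exit:
7 gray
  3 gray
    6 gray
      8 gray
        1 gray
          5 gray
            5→6: 6 is gray → back edge
First back edge: 5 → 6.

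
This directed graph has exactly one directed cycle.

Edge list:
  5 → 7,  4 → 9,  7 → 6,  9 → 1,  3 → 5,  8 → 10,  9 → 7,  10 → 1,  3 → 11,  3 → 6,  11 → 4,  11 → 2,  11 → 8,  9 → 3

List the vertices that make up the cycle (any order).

3, 4, 9, 11

DFS with gray/black marking from 9:
9 gray
  7 gray
    6 gray
    6 black
  7 black
  1 gray
  1 black
  3 gray
    3→6: 6 black — skip
    11 gray
      8 gray
        10 gray
          10→1: 1 black — skip
        10 black
      8 black
      2 gray
      2 black
      4 gray
        4→9: 9 is gray → back edge
Back edge closes the cycle 9 → 3 → 11 → 4 → 9; its vertices are {3, 4, 9, 11}.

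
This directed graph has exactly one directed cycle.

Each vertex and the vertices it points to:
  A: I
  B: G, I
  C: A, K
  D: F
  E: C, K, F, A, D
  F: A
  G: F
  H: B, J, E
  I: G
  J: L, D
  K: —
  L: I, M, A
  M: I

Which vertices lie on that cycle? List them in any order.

DFS with gray/black marking from G:
G gray
  F gray
    A gray
      I gray
        I→G: G is gray → back edge
Back edge closes the cycle G → F → A → I → G; its vertices are {A, F, G, I}.

A, F, G, I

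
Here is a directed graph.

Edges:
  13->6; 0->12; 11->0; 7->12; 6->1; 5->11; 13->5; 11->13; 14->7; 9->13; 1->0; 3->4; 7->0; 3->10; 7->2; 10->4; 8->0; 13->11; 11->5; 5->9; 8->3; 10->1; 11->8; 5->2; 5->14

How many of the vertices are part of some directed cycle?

4

A vertex is on a directed cycle iff it belongs to a strongly connected component of size ≥ 2 (or has a self-loop).
The vertices on cycles are {5, 9, 11, 13} — 4 in total.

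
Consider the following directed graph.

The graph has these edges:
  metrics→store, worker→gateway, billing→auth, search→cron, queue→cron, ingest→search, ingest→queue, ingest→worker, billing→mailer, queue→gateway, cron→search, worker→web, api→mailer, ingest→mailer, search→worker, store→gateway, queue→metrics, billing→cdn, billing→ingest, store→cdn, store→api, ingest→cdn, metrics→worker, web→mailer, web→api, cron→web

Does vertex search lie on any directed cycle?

Yes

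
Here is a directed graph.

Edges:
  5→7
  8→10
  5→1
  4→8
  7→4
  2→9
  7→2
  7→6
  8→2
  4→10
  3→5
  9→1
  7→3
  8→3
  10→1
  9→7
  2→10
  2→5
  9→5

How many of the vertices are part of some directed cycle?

7

A vertex is on a directed cycle iff it belongs to a strongly connected component of size ≥ 2 (or has a self-loop).
The vertices on cycles are {2, 3, 4, 5, 7, 8, 9} — 7 in total.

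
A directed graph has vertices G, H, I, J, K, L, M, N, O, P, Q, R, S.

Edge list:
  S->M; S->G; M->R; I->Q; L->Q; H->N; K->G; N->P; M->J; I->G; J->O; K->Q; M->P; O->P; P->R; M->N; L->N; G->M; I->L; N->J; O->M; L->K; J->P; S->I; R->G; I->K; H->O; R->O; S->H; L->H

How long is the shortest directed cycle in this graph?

For each vertex v, BFS finds the shortest path from v back to v.
The shortest such closed walk is M → J → O → M, length 3.

3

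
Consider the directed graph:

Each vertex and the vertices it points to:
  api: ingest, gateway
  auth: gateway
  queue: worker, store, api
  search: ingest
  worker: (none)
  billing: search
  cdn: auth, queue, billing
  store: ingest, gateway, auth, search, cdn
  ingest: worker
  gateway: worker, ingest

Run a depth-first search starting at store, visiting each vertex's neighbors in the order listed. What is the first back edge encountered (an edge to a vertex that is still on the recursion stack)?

DFS from store (visiting each vertex's neighbors in the order listed); mark gray on enter, black on exit:
store gray
  ingest gray
    worker gray
    worker black
  ingest black
  gateway gray
    gateway→worker: worker black — skip
    gateway→ingest: ingest black — skip
  gateway black
  auth gray
    auth→gateway: gateway black — skip
  auth black
  search gray
    search→ingest: ingest black — skip
  search black
  cdn gray
    cdn→auth: auth black — skip
    queue gray
      queue→worker: worker black — skip
      queue→store: store is gray → back edge
First back edge: queue → store.

queue→store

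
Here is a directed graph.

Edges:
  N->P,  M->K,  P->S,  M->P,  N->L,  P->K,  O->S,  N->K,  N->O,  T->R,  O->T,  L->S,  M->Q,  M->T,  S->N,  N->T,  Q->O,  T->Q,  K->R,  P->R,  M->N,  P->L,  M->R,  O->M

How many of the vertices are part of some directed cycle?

A vertex is on a directed cycle iff it belongs to a strongly connected component of size ≥ 2 (or has a self-loop).
The vertices on cycles are {L, M, N, O, P, Q, S, T} — 8 in total.

8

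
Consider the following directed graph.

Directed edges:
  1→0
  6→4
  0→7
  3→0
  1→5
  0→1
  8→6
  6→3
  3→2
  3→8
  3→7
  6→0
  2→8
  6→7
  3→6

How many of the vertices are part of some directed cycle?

6

A vertex is on a directed cycle iff it belongs to a strongly connected component of size ≥ 2 (or has a self-loop).
The vertices on cycles are {0, 1, 2, 3, 6, 8} — 6 in total.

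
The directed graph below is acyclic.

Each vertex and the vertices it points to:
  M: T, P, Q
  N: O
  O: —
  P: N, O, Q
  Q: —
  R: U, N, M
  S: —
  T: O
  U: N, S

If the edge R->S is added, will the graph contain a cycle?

No

Adding R→S creates a cycle iff S can already reach R.
Explore from S: no path reaches R. The graph stays acyclic.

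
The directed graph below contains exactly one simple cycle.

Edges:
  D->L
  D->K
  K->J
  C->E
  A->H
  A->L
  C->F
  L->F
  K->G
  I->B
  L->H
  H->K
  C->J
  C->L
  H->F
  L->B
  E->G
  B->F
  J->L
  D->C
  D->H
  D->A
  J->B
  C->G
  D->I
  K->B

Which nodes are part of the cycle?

H, J, K, L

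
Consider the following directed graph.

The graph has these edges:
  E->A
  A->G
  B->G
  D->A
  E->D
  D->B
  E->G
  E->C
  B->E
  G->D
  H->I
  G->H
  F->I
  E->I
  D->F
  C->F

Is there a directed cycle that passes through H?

No

H lies on a cycle iff there is a path from H back to itself.
Exploring from H, it never reaches itself; equivalently, its strongly connected component is a singleton.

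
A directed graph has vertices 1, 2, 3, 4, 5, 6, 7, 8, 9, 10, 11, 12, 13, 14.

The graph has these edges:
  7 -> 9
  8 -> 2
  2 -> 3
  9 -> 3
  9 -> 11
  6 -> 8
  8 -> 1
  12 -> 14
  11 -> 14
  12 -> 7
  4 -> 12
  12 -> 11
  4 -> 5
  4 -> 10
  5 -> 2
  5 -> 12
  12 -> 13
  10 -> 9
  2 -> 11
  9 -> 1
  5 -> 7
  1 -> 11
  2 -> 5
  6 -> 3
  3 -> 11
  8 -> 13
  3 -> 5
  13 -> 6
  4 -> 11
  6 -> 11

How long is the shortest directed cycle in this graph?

2

For each vertex v, BFS finds the shortest path from v back to v.
The shortest such closed walk is 5 → 2 → 5, length 2.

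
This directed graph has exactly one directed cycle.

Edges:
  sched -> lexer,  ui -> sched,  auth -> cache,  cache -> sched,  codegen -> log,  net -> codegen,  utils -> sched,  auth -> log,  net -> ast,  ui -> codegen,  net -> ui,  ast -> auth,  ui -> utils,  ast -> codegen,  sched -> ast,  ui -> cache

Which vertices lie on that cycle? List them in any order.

DFS with gray/black marking from ast:
ast gray
  auth gray
    log gray
    log black
    cache gray
      sched gray
        lexer gray
        lexer black
        sched→ast: ast is gray → back edge
Back edge closes the cycle ast → auth → cache → sched → ast; its vertices are {ast, auth, cache, sched}.

ast, auth, cache, sched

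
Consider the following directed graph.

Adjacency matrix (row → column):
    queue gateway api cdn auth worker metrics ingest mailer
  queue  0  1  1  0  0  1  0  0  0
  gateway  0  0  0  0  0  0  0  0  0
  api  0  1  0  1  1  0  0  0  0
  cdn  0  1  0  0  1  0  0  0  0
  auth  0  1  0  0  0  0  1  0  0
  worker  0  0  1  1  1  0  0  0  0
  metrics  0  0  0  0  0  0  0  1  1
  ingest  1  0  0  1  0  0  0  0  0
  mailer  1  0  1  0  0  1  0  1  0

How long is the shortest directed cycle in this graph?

For each vertex v, BFS finds the shortest path from v back to v.
The shortest such closed walk is metrics → ingest → cdn → auth → metrics, length 4.

4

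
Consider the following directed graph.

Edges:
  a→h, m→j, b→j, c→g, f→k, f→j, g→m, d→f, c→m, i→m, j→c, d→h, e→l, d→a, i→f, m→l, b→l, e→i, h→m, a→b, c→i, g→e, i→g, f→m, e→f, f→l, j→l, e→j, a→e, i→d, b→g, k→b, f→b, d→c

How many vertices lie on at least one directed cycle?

12

A vertex is on a directed cycle iff it belongs to a strongly connected component of size ≥ 2 (or has a self-loop).
The vertices on cycles are {a, b, c, d, e, f, g, h, i, j, k, m} — 12 in total.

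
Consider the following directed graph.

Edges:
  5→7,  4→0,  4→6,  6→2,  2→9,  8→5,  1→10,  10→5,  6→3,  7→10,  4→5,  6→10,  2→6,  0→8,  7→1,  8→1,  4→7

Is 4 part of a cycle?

4 lies on a cycle iff there is a path from 4 back to itself.
Exploring from 4, it never reaches itself; equivalently, its strongly connected component is a singleton.

No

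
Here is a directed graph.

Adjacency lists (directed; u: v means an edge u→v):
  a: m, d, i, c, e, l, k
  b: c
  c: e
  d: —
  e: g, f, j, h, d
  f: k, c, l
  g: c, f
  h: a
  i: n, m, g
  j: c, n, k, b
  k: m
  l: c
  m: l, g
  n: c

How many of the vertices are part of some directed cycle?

A vertex is on a directed cycle iff it belongs to a strongly connected component of size ≥ 2 (or has a self-loop).
The vertices on cycles are {a, b, c, e, f, g, h, i, j, k, l, m, n} — 13 in total.

13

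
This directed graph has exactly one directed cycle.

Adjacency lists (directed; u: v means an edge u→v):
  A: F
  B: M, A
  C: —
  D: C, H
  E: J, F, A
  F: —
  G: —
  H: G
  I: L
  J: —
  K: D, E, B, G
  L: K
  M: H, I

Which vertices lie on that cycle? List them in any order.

B, I, K, L, M

DFS with gray/black marking from K:
K gray
  D gray
    C gray
    C black
    H gray
      G gray
      G black
    H black
  D black
  E gray
    J gray
    J black
    F gray
    F black
    A gray
      A→F: F black — skip
    A black
  E black
  B gray
    M gray
      M→H: H black — skip
      I gray
        L gray
          L→K: K is gray → back edge
Back edge closes the cycle K → B → M → I → L → K; its vertices are {B, I, K, L, M}.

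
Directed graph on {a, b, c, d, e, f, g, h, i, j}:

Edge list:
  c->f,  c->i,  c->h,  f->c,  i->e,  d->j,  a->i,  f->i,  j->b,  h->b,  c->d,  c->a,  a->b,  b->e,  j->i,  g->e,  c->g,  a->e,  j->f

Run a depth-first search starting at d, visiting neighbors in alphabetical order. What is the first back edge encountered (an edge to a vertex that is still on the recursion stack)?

c→d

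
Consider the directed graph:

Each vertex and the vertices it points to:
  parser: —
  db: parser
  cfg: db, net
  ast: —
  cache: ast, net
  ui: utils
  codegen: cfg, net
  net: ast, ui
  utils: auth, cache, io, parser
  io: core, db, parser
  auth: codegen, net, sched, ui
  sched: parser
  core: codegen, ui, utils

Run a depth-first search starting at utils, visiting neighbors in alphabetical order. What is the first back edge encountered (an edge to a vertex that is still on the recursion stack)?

DFS from utils (visiting neighbors in alphabetical order); mark gray on enter, black on exit:
utils gray
  auth gray
    codegen gray
      cfg gray
        db gray
          parser gray
          parser black
        db black
        net gray
          ast gray
          ast black
          ui gray
            ui→utils: utils is gray → back edge
First back edge: ui → utils.

ui→utils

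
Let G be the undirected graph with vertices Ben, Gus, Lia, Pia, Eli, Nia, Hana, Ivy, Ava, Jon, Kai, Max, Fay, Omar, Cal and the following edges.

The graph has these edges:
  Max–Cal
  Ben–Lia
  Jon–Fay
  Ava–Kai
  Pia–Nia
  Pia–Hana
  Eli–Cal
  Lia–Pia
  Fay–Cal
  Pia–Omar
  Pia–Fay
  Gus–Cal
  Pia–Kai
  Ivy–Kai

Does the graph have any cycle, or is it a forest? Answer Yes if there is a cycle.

DFS, tracking each vertex's parent; an edge to a visited non-parent vertex closes a cycle.
Start from Ben:
visit Ben (parent –)
  visit Lia (parent Ben)
    Lia–Ben: parent, skip
    visit Pia (parent Lia)
      visit Hana (parent Pia)
        Hana–Pia: parent, skip
      visit Fay (parent Pia)
        visit Cal (parent Fay)
          visit Max (parent Cal)
            Max–Cal: parent, skip
          Cal–Fay: parent, skip
          visit Gus (parent Cal)
            Gus–Cal: parent, skip
          visit Eli (parent Cal)
            Eli–Cal: parent, skip
        Fay–Pia: parent, skip
        visit Jon (parent Fay)
          Jon–Fay: parent, skip
      visit Nia (parent Pia)
        Nia–Pia: parent, skip
      Pia–Lia: parent, skip
      visit Kai (parent Pia)
        visit Ava (parent Kai)
          Ava–Kai: parent, skip
        visit Ivy (parent Kai)
          Ivy–Kai: parent, skip
        Kai–Pia: parent, skip
      visit Omar (parent Pia)
        Omar–Pia: parent, skip
No non-parent visited neighbor found — the graph is a forest.

No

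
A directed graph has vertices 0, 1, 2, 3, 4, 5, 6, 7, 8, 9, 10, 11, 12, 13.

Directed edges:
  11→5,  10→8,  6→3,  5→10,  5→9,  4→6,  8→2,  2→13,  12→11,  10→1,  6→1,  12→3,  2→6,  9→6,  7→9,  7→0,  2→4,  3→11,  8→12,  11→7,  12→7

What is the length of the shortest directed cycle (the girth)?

5

For each vertex v, BFS finds the shortest path from v back to v.
The shortest such closed walk is 8 → 12 → 11 → 5 → 10 → 8, length 5.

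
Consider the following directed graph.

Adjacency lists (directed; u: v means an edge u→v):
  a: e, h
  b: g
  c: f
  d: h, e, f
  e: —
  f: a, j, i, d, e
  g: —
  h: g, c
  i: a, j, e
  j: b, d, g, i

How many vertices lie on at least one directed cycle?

A vertex is on a directed cycle iff it belongs to a strongly connected component of size ≥ 2 (or has a self-loop).
The vertices on cycles are {a, c, d, f, h, i, j} — 7 in total.

7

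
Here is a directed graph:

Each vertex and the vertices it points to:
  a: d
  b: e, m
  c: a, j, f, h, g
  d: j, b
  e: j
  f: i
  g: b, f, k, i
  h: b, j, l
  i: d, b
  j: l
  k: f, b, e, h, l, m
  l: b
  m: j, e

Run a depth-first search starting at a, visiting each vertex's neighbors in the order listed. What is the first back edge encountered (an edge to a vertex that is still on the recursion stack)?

DFS from a (visiting each vertex's neighbors in the order listed); mark gray on enter, black on exit:
a gray
  d gray
    j gray
      l gray
        b gray
          e gray
            e→j: j is gray → back edge
First back edge: e → j.

e->j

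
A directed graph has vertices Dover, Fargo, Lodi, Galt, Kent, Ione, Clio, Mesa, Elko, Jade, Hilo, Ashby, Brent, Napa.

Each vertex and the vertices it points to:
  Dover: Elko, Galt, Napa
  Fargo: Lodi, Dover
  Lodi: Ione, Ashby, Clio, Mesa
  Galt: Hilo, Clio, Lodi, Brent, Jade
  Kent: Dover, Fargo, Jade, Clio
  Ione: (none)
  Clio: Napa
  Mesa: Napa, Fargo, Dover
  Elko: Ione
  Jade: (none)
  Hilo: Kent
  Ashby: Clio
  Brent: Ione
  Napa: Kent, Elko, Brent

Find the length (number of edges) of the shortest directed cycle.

For each vertex v, BFS finds the shortest path from v back to v.
The shortest such closed walk is Lodi → Mesa → Fargo → Lodi, length 3.

3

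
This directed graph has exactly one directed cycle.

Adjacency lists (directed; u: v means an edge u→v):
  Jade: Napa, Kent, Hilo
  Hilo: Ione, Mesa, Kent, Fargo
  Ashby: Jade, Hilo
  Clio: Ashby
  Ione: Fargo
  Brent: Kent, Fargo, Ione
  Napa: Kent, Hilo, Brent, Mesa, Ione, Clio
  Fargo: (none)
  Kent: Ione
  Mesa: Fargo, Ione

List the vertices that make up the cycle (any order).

Clio, Jade, Napa, Ashby

DFS with gray/black marking from Ashby:
Ashby gray
  Jade gray
    Napa gray
      Kent gray
        Ione gray
          Fargo gray
          Fargo black
        Ione black
      Kent black
      Hilo gray
        Hilo→Ione: Ione black — skip
        Mesa gray
          Mesa→Fargo: Fargo black — skip
          Mesa→Ione: Ione black — skip
        Mesa black
        Hilo→Kent: Kent black — skip
        Hilo→Fargo: Fargo black — skip
      Hilo black
      Brent gray
        Brent→Kent: Kent black — skip
        Brent→Fargo: Fargo black — skip
        Brent→Ione: Ione black — skip
      Brent black
      Napa→Mesa: Mesa black — skip
      Napa→Ione: Ione black — skip
      Clio gray
        Clio→Ashby: Ashby is gray → back edge
Back edge closes the cycle Ashby → Jade → Napa → Clio → Ashby; its vertices are {Clio, Jade, Napa, Ashby}.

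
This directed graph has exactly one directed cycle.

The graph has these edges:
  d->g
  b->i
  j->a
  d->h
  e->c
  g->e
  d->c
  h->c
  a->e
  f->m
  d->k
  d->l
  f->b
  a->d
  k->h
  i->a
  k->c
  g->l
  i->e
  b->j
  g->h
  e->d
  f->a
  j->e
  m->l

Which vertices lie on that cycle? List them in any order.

d, e, g

DFS with gray/black marking from d:
d gray
  c gray
  c black
  k gray
    h gray
      h→c: c black — skip
    h black
    k→c: c black — skip
  k black
  g gray
    e gray
      e→d: d is gray → back edge
Back edge closes the cycle d → g → e → d; its vertices are {d, e, g}.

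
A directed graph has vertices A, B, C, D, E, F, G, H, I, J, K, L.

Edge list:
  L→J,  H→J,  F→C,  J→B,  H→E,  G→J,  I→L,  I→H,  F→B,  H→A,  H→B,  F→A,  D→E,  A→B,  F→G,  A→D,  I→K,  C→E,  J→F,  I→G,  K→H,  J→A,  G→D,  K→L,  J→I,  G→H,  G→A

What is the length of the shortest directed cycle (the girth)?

3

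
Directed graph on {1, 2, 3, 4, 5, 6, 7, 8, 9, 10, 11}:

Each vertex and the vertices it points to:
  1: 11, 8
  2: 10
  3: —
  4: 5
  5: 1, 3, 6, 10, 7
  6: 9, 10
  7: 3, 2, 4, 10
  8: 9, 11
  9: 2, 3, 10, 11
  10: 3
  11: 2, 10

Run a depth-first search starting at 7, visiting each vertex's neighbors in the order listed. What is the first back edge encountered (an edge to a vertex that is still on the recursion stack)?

5→7

DFS from 7 (visiting each vertex's neighbors in the order listed); mark gray on enter, black on exit:
7 gray
  3 gray
  3 black
  2 gray
    10 gray
      10→3: 3 black — skip
    10 black
  2 black
  4 gray
    5 gray
      1 gray
        11 gray
          11→2: 2 black — skip
          11→10: 10 black — skip
        11 black
        8 gray
          9 gray
            9→2: 2 black — skip
            9→3: 3 black — skip
            9→10: 10 black — skip
            9→11: 11 black — skip
          9 black
          8→11: 11 black — skip
        8 black
      1 black
      5→3: 3 black — skip
      6 gray
        6→9: 9 black — skip
        6→10: 10 black — skip
      6 black
      5→10: 10 black — skip
      5→7: 7 is gray → back edge
First back edge: 5 → 7.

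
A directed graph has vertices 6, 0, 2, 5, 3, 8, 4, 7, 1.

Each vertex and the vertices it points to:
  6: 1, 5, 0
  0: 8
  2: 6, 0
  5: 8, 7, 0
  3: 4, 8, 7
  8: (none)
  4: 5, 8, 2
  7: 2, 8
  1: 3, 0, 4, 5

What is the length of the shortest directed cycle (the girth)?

For each vertex v, BFS finds the shortest path from v back to v.
The shortest such closed walk is 6 → 5 → 7 → 2 → 6, length 4.

4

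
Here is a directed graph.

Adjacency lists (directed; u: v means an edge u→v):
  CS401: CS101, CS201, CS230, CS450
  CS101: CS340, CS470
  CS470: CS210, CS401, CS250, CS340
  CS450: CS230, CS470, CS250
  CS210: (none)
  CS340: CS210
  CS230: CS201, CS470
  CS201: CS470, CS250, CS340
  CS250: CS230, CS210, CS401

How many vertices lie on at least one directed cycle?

A vertex is on a directed cycle iff it belongs to a strongly connected component of size ≥ 2 (or has a self-loop).
The vertices on cycles are {CS101, CS201, CS230, CS250, CS401, CS450, CS470} — 7 in total.

7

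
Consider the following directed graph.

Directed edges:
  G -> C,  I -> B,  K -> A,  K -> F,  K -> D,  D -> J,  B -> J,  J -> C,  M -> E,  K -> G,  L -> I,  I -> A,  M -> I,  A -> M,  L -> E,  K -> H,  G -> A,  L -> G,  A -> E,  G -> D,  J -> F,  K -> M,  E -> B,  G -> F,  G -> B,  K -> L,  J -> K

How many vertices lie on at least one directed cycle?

A vertex is on a directed cycle iff it belongs to a strongly connected component of size ≥ 2 (or has a self-loop).
The vertices on cycles are {A, B, D, E, G, I, J, K, L, M} — 10 in total.

10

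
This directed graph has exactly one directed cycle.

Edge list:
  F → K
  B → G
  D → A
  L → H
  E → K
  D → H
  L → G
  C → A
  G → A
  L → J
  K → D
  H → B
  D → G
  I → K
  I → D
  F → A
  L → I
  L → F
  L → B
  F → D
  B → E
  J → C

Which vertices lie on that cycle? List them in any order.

B, D, E, H, K

DFS with gray/black marking from H:
H gray
  B gray
    E gray
      K gray
        D gray
          A gray
          A black
          D→H: H is gray → back edge
Back edge closes the cycle H → B → E → K → D → H; its vertices are {B, D, E, H, K}.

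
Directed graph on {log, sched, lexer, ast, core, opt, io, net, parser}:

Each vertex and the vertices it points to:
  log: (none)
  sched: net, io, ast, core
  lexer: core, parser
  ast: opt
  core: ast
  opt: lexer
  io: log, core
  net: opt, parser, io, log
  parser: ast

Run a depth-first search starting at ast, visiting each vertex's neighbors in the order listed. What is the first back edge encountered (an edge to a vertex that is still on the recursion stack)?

DFS from ast (visiting each vertex's neighbors in the order listed); mark gray on enter, black on exit:
ast gray
  opt gray
    lexer gray
      core gray
        core→ast: ast is gray → back edge
First back edge: core → ast.

core->ast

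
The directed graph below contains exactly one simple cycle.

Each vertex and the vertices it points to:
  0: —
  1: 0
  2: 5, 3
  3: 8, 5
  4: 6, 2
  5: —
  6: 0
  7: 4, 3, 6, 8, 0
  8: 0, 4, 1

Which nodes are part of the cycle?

2, 3, 4, 8

DFS with gray/black marking from 8:
8 gray
  0 gray
  0 black
  4 gray
    6 gray
      6→0: 0 black — skip
    6 black
    2 gray
      5 gray
      5 black
      3 gray
        3→8: 8 is gray → back edge
Back edge closes the cycle 8 → 4 → 2 → 3 → 8; its vertices are {2, 3, 4, 8}.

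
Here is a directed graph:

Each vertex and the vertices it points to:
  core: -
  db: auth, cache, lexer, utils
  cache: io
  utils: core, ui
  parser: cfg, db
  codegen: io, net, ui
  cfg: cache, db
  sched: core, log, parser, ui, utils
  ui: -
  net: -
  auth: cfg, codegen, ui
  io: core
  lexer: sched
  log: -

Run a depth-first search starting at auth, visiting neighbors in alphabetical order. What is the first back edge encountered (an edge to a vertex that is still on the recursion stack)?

db→auth

DFS from auth (visiting neighbors in alphabetical order); mark gray on enter, black on exit:
auth gray
  cfg gray
    cache gray
      io gray
        core gray
        core black
      io black
    cache black
    db gray
      db→auth: auth is gray → back edge
First back edge: db → auth.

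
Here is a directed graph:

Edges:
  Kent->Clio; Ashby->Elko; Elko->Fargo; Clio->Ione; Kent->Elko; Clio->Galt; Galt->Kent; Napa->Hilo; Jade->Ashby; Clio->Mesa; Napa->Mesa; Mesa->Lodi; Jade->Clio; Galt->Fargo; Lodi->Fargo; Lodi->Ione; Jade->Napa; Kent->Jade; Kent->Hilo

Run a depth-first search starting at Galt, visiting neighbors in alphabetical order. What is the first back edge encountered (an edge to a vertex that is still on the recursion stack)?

DFS from Galt (visiting neighbors in alphabetical order); mark gray on enter, black on exit:
Galt gray
  Fargo gray
  Fargo black
  Kent gray
    Clio gray
      Clio→Galt: Galt is gray → back edge
First back edge: Clio → Galt.

Clio→Galt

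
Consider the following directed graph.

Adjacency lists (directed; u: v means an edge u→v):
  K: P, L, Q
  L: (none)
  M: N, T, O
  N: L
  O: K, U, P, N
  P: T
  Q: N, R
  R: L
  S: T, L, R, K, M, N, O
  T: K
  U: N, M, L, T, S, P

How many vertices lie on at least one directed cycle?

A vertex is on a directed cycle iff it belongs to a strongly connected component of size ≥ 2 (or has a self-loop).
The vertices on cycles are {K, M, O, P, S, T, U} — 7 in total.

7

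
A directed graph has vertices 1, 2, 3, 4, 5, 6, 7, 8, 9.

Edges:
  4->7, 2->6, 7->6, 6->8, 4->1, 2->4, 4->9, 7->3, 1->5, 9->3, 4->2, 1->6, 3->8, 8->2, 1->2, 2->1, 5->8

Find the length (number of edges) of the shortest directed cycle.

2

For each vertex v, BFS finds the shortest path from v back to v.
The shortest such closed walk is 4 → 2 → 4, length 2.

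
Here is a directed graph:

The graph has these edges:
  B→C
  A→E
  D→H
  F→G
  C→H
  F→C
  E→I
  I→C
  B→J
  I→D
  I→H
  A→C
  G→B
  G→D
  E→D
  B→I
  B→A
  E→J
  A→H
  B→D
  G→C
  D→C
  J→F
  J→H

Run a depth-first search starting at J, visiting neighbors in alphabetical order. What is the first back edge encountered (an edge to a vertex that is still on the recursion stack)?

E→J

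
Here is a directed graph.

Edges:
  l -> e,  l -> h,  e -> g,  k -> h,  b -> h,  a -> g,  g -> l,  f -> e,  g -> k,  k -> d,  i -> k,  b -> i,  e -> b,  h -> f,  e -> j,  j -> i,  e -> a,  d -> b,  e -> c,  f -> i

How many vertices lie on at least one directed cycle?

11

A vertex is on a directed cycle iff it belongs to a strongly connected component of size ≥ 2 (or has a self-loop).
The vertices on cycles are {a, b, d, e, f, g, h, i, j, k, l} — 11 in total.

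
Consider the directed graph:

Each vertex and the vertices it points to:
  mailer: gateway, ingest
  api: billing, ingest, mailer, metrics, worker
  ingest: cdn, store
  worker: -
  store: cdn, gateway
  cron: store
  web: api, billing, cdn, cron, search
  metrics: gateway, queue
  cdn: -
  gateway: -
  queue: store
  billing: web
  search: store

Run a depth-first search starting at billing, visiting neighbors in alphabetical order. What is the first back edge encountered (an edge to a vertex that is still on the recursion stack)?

api→billing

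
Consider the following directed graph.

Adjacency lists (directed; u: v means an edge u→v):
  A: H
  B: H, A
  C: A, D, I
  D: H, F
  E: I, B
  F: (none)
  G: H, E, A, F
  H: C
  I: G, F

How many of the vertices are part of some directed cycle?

8

A vertex is on a directed cycle iff it belongs to a strongly connected component of size ≥ 2 (or has a self-loop).
The vertices on cycles are {A, B, C, D, E, G, H, I} — 8 in total.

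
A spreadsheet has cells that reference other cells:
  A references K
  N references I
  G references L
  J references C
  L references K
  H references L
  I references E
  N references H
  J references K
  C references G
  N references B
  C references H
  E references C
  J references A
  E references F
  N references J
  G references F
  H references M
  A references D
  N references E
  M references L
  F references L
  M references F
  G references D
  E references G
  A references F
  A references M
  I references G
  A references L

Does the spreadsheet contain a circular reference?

No

DFS with white/gray/black marking, starting from C:
C gray
  H gray
    L gray
      K gray
      K black
    L black
    M gray
      F gray
        F→L: L black — skip
      F black
      M→L: L black — skip
    M black
  H black
  G gray
    G→F: F black — skip
    D gray
    D black
    G→L: L black — skip
  G black
C black
A gray
  A→D: D black — skip
  A→L: L black — skip
  A→F: F black — skip
  A→M: M black — skip
  A→K: K black — skip
A black
B gray
B black
E gray
  E→G: G black — skip
  E→C: C black — skip
  E→F: F black — skip
E black
I gray
  I→E: E black — skip
  I→G: G black — skip
I black
J gray
  J→K: K black — skip
  J→C: C black — skip
  J→A: A black — skip
J black
N gray
  N→J: J black — skip
  N→I: I black — skip
  N→H: H black — skip
  N→E: E black — skip
  N→B: B black — skip
N black
Every edge goes to a white or black vertex — no back edge, so the graph is acyclic.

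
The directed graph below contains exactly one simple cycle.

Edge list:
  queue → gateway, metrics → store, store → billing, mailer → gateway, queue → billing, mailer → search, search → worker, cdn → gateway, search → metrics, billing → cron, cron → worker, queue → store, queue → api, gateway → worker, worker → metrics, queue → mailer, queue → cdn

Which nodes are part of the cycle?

cron, store, worker, billing, metrics

DFS with gray/black marking from store:
store gray
  billing gray
    cron gray
      worker gray
        metrics gray
          metrics→store: store is gray → back edge
Back edge closes the cycle store → billing → cron → worker → metrics → store; its vertices are {cron, store, worker, billing, metrics}.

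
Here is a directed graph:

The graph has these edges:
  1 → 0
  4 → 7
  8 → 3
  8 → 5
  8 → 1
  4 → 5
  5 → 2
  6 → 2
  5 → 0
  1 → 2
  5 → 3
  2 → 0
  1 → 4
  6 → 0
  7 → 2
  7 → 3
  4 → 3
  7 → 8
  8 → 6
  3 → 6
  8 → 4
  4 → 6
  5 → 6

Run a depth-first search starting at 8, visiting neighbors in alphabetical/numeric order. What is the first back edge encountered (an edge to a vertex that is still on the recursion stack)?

DFS from 8 (visiting neighbors in alphabetical/numeric order); mark gray on enter, black on exit:
8 gray
  1 gray
    0 gray
    0 black
    2 gray
      2→0: 0 black — skip
    2 black
    4 gray
      3 gray
        6 gray
          6→0: 0 black — skip
          6→2: 2 black — skip
        6 black
      3 black
      5 gray
        5→0: 0 black — skip
        5→2: 2 black — skip
        5→3: 3 black — skip
        5→6: 6 black — skip
      5 black
      4→6: 6 black — skip
      7 gray
        7→2: 2 black — skip
        7→3: 3 black — skip
        7→8: 8 is gray → back edge
First back edge: 7 → 8.

7→8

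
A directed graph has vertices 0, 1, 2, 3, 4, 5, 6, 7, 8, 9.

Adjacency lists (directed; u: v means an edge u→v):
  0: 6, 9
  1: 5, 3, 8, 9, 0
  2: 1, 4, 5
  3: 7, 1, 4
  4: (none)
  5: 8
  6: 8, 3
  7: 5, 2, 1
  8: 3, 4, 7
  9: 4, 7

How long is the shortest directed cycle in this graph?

2

For each vertex v, BFS finds the shortest path from v back to v.
The shortest such closed walk is 1 → 3 → 1, length 2.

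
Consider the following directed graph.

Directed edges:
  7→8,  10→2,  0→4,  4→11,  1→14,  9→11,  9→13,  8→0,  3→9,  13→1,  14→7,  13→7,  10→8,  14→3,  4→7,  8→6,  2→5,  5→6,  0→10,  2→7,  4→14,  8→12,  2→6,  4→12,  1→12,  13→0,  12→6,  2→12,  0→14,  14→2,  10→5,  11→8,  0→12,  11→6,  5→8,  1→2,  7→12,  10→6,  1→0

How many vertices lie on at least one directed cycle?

13

A vertex is on a directed cycle iff it belongs to a strongly connected component of size ≥ 2 (or has a self-loop).
The vertices on cycles are {0, 1, 2, 3, 4, 5, 7, 8, 9, 10, 11, 13, 14} — 13 in total.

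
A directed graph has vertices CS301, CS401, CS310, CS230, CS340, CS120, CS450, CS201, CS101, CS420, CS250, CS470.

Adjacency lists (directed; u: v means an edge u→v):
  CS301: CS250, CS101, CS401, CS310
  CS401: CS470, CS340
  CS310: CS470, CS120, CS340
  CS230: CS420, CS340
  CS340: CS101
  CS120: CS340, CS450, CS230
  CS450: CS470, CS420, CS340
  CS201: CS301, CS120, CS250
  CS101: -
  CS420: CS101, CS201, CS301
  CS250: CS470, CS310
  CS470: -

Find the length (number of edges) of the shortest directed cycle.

4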